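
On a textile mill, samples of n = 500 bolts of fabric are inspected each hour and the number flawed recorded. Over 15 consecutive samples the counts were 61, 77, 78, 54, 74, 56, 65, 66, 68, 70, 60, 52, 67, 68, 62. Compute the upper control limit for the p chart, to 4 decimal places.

0.1756

p̄ = Σdᵢ / (k·n) = 978 / (15 × 500) = 0.13040
UCL = p̄ + 3·√(p̄(1−p̄)/n) = 0.13040 + 3 × √(0.13040×0.86960/500) = 0.13040 + 3 × 0.01506 = 0.17558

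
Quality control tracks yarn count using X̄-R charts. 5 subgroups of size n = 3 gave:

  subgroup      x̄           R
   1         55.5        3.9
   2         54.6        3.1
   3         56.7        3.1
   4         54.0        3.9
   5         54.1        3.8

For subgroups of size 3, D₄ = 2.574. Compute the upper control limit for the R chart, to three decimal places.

R̄ = (3.9 + 3.1 + 3.1 + 3.9 + 3.8) / 5 = 17.8000 / 5 = 3.5600
UCL_R = D₄·R̄ = 2.574 × 3.5600 = 9.1634

9.163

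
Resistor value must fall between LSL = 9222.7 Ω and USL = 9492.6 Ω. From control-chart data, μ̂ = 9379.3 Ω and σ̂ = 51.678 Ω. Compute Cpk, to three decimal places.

0.731

Cpu = (USL − μ̂) / (3σ̂) = (9492.6 − 9379.3) / (3 × 51.678) = 0.7308; Cpl = (μ̂ − LSL) / (3σ̂) = (9379.3 − 9222.7) / (3 × 51.678) = 1.0101; Cpk = min(Cpu, Cpl) = 0.7308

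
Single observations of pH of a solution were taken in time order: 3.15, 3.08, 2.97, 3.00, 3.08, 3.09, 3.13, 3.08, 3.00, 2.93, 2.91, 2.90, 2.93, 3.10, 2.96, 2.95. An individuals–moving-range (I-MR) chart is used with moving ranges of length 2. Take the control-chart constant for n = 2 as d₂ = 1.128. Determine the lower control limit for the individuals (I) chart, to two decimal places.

X̄ = (3.15 + 3.08 + 2.97 + 3.00 + 3.08 + 3.09 + 3.13 + 3.08 + 3.00 + 2.93 + 2.91 + 2.90 + 2.93 + 3.10 + 2.96 + 2.95) / 16 = 3.0162
Moving ranges: 0.07, 0.11, 0.03, 0.08, 0.01, 0.04, 0.05, 0.08, 0.07, 0.02, 0.01, 0.03, 0.17, 0.14, 0.01; M̄R̄ = 0.9200 / 15 = 0.0613
LCL = X̄ − 3·M̄R̄/d₂ = 3.0162 − 3 × 0.0613 / 1.128 = 2.8531

2.85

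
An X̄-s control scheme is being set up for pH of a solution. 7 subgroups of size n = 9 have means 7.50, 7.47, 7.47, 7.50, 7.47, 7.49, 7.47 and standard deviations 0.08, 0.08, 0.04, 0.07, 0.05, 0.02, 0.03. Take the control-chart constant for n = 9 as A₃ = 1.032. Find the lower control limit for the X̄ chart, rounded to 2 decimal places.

7.43

X̄̄ = (7.50 + 7.47 + 7.47 + 7.50 + 7.47 + 7.49 + 7.47) / 7 = 7.4814
s̄ = (0.08 + 0.08 + 0.04 + 0.07 + 0.05 + 0.02 + 0.03) / 7 = 0.0529
LCL = X̄̄ − A₃·s̄ = 7.4814 − 1.032 × 0.0529 = 7.4269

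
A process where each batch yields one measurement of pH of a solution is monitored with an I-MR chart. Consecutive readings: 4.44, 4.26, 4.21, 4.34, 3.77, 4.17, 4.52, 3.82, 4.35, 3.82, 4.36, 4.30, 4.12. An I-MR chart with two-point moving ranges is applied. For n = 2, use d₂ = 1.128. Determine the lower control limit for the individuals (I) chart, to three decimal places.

X̄ = (4.44 + 4.26 + 4.21 + 4.34 + 3.77 + 4.17 + 4.52 + 3.82 + 4.35 + 3.82 + 4.36 + 4.30 + 4.12) / 13 = 4.1908
Moving ranges: 0.18, 0.05, 0.13, 0.57, 0.40, 0.35, 0.70, 0.53, 0.53, 0.54, 0.06, 0.18; M̄R̄ = 4.2200 / 12 = 0.3517
LCL = X̄ − 3·M̄R̄/d₂ = 4.1908 − 3 × 0.3517 / 1.128 = 3.2555

3.255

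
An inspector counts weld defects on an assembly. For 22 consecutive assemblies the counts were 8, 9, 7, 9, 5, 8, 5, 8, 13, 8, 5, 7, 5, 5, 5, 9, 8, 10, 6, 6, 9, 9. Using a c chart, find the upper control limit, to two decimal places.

c̄ = (8 + 9 + 7 + 9 + 5 + 8 + 5 + 8 + 13 + 8 + 5 + 7 + 5 + 5 + 5 + 9 + 8 + 10 + 6 + 6 + 9 + 9) / 22 = 164 / 22 = 7.4545
UCL = c̄ + 3√c̄ = 7.4545 + 3 × √7.4545 = 7.4545 + 3 × 2.7303 = 15.6454

15.65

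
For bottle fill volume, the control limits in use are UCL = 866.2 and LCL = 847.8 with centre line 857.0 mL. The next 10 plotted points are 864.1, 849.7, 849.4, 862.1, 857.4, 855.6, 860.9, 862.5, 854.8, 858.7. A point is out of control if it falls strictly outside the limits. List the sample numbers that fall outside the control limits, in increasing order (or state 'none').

All 10 points lie within [847.8, 866.2].

none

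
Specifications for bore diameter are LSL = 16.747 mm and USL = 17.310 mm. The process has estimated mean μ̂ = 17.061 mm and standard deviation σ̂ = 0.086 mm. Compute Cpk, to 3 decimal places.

0.965

Cpu = (USL − μ̂) / (3σ̂) = (17.310 − 17.061) / (3 × 0.086) = 0.9651; Cpl = (μ̂ − LSL) / (3σ̂) = (17.061 − 16.747) / (3 × 0.086) = 1.2171; Cpk = min(Cpu, Cpl) = 0.9651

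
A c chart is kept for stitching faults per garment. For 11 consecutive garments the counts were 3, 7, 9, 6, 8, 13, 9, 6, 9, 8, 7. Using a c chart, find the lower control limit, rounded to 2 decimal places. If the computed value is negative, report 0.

0.00

c̄ = (3 + 7 + 9 + 6 + 8 + 13 + 9 + 6 + 9 + 8 + 7) / 11 = 85 / 11 = 7.7273
LCL = c̄ − 3√c̄ = 7.7273 − 3 × 2.7798 = -0.6121 → 0 (cannot be negative)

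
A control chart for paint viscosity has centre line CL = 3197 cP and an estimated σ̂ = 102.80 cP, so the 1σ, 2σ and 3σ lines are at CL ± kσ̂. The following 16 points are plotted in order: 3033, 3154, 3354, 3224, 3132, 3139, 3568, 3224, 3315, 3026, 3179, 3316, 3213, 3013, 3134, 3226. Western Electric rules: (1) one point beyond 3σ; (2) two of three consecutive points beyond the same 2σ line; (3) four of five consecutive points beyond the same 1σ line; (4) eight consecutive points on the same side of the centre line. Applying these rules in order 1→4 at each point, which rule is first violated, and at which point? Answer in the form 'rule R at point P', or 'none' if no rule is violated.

Zone of each point (C = within 1σ̂, B = 1σ̂–2σ̂, A = 2σ̂–3σ̂, * = beyond 3σ̂; sign = side of CL): 1:-B, 2:-C, 3:+B, 4:+C, 5:-C, 6:-C, 7:+*, 8:+C, 9:+B, 10:-B, 11:-C, 12:+B, 13:+C, 14:-B, 15:-C, 16:+C
Rule 1 (one point beyond the 3σ limits) is satisfied at point 7.

rule 1 at point 7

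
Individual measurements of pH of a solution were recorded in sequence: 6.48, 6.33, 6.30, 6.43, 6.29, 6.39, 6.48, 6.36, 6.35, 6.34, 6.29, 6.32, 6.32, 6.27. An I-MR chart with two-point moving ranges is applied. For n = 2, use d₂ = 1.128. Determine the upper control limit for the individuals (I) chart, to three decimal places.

X̄ = (6.48 + 6.33 + 6.30 + 6.43 + 6.29 + 6.39 + 6.48 + 6.36 + 6.35 + 6.34 + 6.29 + 6.32 + 6.32 + 6.27) / 14 = 6.3536
Moving ranges: 0.15, 0.03, 0.13, 0.14, 0.10, 0.09, 0.12, 0.01, 0.01, 0.05, 0.03, 0.00, 0.05; M̄R̄ = 0.9100 / 13 = 0.0700
UCL = X̄ + 3·M̄R̄/d₂ = 6.3536 + 3 × 0.0700 / 1.128 = 6.5397

6.540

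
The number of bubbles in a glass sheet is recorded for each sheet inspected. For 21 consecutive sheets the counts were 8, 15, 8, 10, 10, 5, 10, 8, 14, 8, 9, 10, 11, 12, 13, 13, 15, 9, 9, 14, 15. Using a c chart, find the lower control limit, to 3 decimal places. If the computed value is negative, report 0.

0.920

c̄ = (8 + 15 + 8 + 10 + 10 + 5 + 10 + 8 + 14 + 8 + 9 + 10 + 11 + 12 + 13 + 13 + 15 + 9 + 9 + 14 + 15) / 21 = 226 / 21 = 10.7619
LCL = c̄ − 3√c̄ = 10.7619 − 3 × 3.2805 = 0.9203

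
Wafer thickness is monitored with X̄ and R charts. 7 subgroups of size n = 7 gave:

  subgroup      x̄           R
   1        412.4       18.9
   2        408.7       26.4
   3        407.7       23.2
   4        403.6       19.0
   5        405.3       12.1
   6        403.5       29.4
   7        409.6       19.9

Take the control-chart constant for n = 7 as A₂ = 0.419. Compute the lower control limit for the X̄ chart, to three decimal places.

398.344

X̄̄ = (412.4 + 408.7 + 407.7 + 403.6 + 405.3 + 403.5 + 409.6) / 7 = 2850.8000 / 7 = 407.2571
R̄ = (18.9 + 26.4 + 23.2 + 19.0 + 12.1 + 29.4 + 19.9) / 7 = 148.9000 / 7 = 21.2714
LCL = X̄̄ − A₂·R̄ = 407.2571 − 0.419 × 21.2714 = 398.3444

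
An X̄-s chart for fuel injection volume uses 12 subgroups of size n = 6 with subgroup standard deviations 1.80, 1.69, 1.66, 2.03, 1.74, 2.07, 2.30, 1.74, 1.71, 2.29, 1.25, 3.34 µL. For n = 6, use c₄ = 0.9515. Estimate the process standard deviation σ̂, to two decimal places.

s̄ = (1.80 + 1.69 + 1.66 + 2.03 + 1.74 + 2.07 + 2.30 + 1.74 + 1.71 + 2.29 + 1.25 + 3.34) / 12 = 1.9683
σ̂ = s̄ / c₄ = 1.9683 / 0.9515 = 2.0687

2.07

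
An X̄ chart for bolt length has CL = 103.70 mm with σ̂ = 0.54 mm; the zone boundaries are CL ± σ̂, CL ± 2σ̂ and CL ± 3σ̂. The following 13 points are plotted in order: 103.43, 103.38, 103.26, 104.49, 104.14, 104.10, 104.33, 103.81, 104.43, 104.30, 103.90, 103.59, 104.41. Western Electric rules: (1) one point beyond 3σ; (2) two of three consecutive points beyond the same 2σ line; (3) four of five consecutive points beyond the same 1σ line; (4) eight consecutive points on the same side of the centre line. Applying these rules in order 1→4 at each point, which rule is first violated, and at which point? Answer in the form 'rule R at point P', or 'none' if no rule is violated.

Zone of each point (C = within 1σ̂, B = 1σ̂–2σ̂, A = 2σ̂–3σ̂, * = beyond 3σ̂; sign = side of CL): 1:-C, 2:-C, 3:-C, 4:+B, 5:+C, 6:+C, 7:+B, 8:+C, 9:+B, 10:+B, 11:+C, 12:-C, 13:+B
Rule 4 (eight consecutive points on the same side of the centre line) is satisfied at point 11.

rule 4 at point 11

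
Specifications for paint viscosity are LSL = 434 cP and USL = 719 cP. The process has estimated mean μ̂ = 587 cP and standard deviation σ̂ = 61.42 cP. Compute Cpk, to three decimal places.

0.716

Cpu = (USL − μ̂) / (3σ̂) = (719 − 587) / (3 × 61.42) = 0.7164; Cpl = (μ̂ − LSL) / (3σ̂) = (587 − 434) / (3 × 61.42) = 0.8303; Cpk = min(Cpu, Cpl) = 0.7164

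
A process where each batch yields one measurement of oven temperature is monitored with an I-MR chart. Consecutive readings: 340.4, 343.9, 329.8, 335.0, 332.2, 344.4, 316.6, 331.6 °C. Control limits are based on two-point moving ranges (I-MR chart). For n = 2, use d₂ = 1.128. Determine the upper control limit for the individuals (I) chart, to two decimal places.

364.86

X̄ = (340.4 + 343.9 + 329.8 + 335.0 + 332.2 + 344.4 + 316.6 + 331.6) / 8 = 334.2375
Moving ranges: 3.5, 14.1, 5.2, 2.8, 12.2, 27.8, 15.0; M̄R̄ = 80.6000 / 7 = 11.5143
UCL = X̄ + 3·M̄R̄/d₂ = 334.2375 + 3 × 11.5143 / 1.128 = 364.8606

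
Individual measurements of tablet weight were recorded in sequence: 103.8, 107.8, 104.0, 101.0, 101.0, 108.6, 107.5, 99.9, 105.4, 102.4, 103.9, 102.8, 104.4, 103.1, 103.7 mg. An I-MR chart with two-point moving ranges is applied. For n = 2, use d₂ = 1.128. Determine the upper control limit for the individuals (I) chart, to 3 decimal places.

111.875

X̄ = (103.8 + 107.8 + 104.0 + 101.0 + 101.0 + 108.6 + 107.5 + 99.9 + 105.4 + 102.4 + 103.9 + 102.8 + 104.4 + 103.1 + 103.7) / 15 = 103.9533
Moving ranges: 4.0, 3.8, 3.0, 0.0, 7.6, 1.1, 7.6, 5.5, 3.0, 1.5, 1.1, 1.6, 1.3, 0.6; M̄R̄ = 41.7000 / 14 = 2.9786
UCL = X̄ + 3·M̄R̄/d₂ = 103.9533 + 3 × 2.9786 / 1.128 = 111.8751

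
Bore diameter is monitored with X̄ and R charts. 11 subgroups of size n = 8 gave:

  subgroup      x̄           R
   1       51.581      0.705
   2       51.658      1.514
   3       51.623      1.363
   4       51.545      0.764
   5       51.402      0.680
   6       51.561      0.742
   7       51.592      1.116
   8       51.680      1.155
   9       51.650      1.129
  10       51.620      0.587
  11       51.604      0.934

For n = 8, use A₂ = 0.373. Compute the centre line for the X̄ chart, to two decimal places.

51.59

X̄̄ = (51.581 + 51.658 + 51.623 + 51.545 + 51.402 + 51.561 + 51.592 + 51.680 + 51.650 + 51.620 + 51.604) / 11 = 567.5160 / 11 = 51.5924
CL = X̄̄ = 51.5924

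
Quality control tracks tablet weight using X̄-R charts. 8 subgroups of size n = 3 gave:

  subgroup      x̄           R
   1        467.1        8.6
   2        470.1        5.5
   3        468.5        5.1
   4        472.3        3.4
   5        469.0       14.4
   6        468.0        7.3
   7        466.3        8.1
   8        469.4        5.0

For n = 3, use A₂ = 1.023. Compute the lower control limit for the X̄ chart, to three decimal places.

X̄̄ = (467.1 + 470.1 + 468.5 + 472.3 + 469.0 + 468.0 + 466.3 + 469.4) / 8 = 3750.7000 / 8 = 468.8375
R̄ = (8.6 + 5.5 + 5.1 + 3.4 + 14.4 + 7.3 + 8.1 + 5.0) / 8 = 57.4000 / 8 = 7.1750
LCL = X̄̄ − A₂·R̄ = 468.8375 − 1.023 × 7.1750 = 461.4975

461.497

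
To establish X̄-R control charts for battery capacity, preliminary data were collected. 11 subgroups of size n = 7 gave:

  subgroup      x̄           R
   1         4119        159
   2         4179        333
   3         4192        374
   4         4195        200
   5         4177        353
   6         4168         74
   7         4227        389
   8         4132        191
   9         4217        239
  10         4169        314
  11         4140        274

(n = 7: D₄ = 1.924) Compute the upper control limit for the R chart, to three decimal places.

507.236

R̄ = (159 + 333 + 374 + 200 + 353 + 74 + 389 + 191 + 239 + 314 + 274) / 11 = 2900.0000 / 11 = 263.6364
UCL_R = D₄·R̄ = 1.924 × 263.6364 = 507.2364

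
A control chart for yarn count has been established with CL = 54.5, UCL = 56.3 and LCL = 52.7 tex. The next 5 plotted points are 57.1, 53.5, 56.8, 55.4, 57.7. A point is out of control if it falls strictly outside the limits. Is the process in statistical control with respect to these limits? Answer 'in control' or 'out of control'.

out of control

Compare each point to [52.7, 56.3]: sample 1 = 57.1 > UCL; sample 3 = 56.8 > UCL; sample 5 = 57.7 > UCL.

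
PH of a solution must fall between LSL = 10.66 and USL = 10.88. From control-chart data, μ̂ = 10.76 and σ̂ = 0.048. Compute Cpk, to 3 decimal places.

0.694

Cpu = (USL − μ̂) / (3σ̂) = (10.88 − 10.76) / (3 × 0.048) = 0.8333; Cpl = (μ̂ − LSL) / (3σ̂) = (10.76 − 10.66) / (3 × 0.048) = 0.6944; Cpk = min(Cpu, Cpl) = 0.6944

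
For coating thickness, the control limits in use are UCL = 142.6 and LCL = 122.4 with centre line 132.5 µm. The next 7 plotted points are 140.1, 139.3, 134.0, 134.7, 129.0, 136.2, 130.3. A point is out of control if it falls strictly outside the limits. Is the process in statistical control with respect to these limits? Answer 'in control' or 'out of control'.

All 7 points lie within [122.4, 142.6].

in control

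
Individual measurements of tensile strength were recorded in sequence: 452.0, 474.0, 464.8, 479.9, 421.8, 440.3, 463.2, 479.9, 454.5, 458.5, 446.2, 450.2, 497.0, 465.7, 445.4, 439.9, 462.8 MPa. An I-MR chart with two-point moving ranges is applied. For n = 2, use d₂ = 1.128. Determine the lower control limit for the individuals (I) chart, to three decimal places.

X̄ = (452.0 + 474.0 + 464.8 + 479.9 + 421.8 + 440.3 + 463.2 + 479.9 + 454.5 + 458.5 + 446.2 + 450.2 + 497.0 + 465.7 + 445.4 + 439.9 + 462.8) / 17 = 458.5941
Moving ranges: 22.0, 9.2, 15.1, 58.1, 18.5, 22.9, 16.7, 25.4, 4.0, 12.3, 4.0, 46.8, 31.3, 20.3, 5.5, 22.9; M̄R̄ = 335.0000 / 16 = 20.9375
LCL = X̄ − 3·M̄R̄/d₂ = 458.5941 − 3 × 20.9375 / 1.128 = 402.9093

402.909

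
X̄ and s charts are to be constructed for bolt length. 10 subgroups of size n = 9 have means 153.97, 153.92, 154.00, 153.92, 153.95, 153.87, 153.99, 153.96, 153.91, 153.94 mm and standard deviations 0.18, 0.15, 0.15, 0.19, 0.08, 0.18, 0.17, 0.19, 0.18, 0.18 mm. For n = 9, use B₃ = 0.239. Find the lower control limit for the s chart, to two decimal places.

0.04

s̄ = (0.18 + 0.15 + 0.15 + 0.19 + 0.08 + 0.18 + 0.17 + 0.19 + 0.18 + 0.18) / 10 = 0.1650
LCL_s = B₃·s̄ = 0.239 × 0.1650 = 0.0394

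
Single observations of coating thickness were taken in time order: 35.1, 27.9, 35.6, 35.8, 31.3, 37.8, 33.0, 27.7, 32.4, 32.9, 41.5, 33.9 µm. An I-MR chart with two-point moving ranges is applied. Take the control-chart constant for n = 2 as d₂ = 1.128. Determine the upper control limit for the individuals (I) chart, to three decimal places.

47.668

X̄ = (35.1 + 27.9 + 35.6 + 35.8 + 31.3 + 37.8 + 33.0 + 27.7 + 32.4 + 32.9 + 41.5 + 33.9) / 12 = 33.7417
Moving ranges: 7.2, 7.7, 0.2, 4.5, 6.5, 4.8, 5.3, 4.7, 0.5, 8.6, 7.6; M̄R̄ = 57.6000 / 11 = 5.2364
UCL = X̄ + 3·M̄R̄/d₂ = 33.7417 + 3 × 5.2364 / 1.128 = 47.6682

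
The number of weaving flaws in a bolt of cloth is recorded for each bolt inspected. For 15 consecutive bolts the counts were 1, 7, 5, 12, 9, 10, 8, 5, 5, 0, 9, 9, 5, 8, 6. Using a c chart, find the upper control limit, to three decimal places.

c̄ = (1 + 7 + 5 + 12 + 9 + 10 + 8 + 5 + 5 + 0 + 9 + 9 + 5 + 8 + 6) / 15 = 99 / 15 = 6.6000
UCL = c̄ + 3√c̄ = 6.6000 + 3 × √6.6000 = 6.6000 + 3 × 2.5690 = 14.3071

14.307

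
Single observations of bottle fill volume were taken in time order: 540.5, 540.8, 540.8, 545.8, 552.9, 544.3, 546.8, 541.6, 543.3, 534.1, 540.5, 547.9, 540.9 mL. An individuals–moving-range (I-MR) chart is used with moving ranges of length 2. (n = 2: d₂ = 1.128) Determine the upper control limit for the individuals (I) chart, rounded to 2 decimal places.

X̄ = (540.5 + 540.8 + 540.8 + 545.8 + 552.9 + 544.3 + 546.8 + 541.6 + 543.3 + 534.1 + 540.5 + 547.9 + 540.9) / 13 = 543.0923
Moving ranges: 0.3, 0.0, 5.0, 7.1, 8.6, 2.5, 5.2, 1.7, 9.2, 6.4, 7.4, 7.0; M̄R̄ = 60.4000 / 12 = 5.0333
UCL = X̄ + 3·M̄R̄/d₂ = 543.0923 + 3 × 5.0333 / 1.128 = 556.4788

556.48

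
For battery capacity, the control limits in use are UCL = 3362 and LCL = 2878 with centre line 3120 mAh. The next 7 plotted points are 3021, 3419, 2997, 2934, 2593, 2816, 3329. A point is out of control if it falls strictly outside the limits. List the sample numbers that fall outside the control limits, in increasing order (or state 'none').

Compare each point to [2878, 3362]: sample 2 = 3419 > UCL; sample 5 = 2593 < LCL; sample 6 = 2816 < LCL.

2, 5, 6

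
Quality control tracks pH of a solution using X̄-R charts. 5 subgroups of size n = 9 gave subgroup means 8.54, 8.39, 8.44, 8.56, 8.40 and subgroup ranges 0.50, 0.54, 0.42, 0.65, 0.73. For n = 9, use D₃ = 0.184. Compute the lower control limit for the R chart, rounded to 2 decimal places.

R̄ = (0.50 + 0.54 + 0.42 + 0.65 + 0.73) / 5 = 2.8400 / 5 = 0.5680
LCL_R = D₃·R̄ = 0.184 × 0.5680 = 0.1045

0.10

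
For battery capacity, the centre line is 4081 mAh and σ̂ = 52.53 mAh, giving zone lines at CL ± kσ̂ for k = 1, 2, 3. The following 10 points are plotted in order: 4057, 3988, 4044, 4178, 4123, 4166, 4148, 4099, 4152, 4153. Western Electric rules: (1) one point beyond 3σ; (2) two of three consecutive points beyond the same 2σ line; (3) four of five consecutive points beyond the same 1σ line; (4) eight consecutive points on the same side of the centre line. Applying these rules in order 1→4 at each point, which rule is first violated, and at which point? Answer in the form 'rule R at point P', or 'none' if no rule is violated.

Zone of each point (C = within 1σ̂, B = 1σ̂–2σ̂, A = 2σ̂–3σ̂, * = beyond 3σ̂; sign = side of CL): 1:-C, 2:-B, 3:-C, 4:+B, 5:+C, 6:+B, 7:+B, 8:+C, 9:+B, 10:+B
Rule 3 (four of five consecutive points beyond the same 1σ limit) is satisfied at point 10.

rule 3 at point 10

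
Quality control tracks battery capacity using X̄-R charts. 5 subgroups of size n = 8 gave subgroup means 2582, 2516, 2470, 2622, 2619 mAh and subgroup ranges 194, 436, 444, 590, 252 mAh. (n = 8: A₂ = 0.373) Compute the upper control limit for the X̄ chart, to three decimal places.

X̄̄ = (2582 + 2516 + 2470 + 2622 + 2619) / 5 = 12809.0000 / 5 = 2561.8000
R̄ = (194 + 436 + 444 + 590 + 252) / 5 = 1916.0000 / 5 = 383.2000
UCL = X̄̄ + A₂·R̄ = 2561.8000 + 0.373 × 383.2000 = 2704.7336

2704.734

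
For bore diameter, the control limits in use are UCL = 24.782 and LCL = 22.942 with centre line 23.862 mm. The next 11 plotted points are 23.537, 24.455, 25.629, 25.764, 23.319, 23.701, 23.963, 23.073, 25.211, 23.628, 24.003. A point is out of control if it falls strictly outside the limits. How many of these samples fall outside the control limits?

3

Compare each point to [22.942, 24.782]: sample 3 = 25.629 > UCL; sample 4 = 25.764 > UCL; sample 9 = 25.211 > UCL.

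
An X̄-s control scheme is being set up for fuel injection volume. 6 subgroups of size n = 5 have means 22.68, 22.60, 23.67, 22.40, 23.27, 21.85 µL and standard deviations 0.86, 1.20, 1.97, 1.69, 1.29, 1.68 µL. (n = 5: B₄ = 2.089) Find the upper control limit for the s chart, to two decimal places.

3.03

s̄ = (0.86 + 1.20 + 1.97 + 1.69 + 1.29 + 1.68) / 6 = 1.4483
UCL_s = B₄·s̄ = 2.089 × 1.4483 = 3.0256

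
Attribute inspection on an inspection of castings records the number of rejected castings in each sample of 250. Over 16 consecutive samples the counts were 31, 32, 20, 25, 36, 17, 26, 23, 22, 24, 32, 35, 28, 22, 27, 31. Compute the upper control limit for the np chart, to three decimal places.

p̄ = Σdᵢ / (k·n) = 431 / (16 × 250) = 0.10775
UCL = np̄ + 3·√(np̄(1−p̄)) = 26.9375 + 3 × √(26.9375×0.89225) = 26.9375 + 3 × 4.9025 = 41.6451

41.645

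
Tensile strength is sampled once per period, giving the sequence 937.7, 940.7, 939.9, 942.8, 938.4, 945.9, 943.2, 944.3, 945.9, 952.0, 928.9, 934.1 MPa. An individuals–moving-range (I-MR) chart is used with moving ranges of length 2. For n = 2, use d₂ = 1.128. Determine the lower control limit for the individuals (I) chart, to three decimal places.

X̄ = (937.7 + 940.7 + 939.9 + 942.8 + 938.4 + 945.9 + 943.2 + 944.3 + 945.9 + 952.0 + 928.9 + 934.1) / 12 = 941.1500
Moving ranges: 3.0, 0.8, 2.9, 4.4, 7.5, 2.7, 1.1, 1.6, 6.1, 23.1, 5.2; M̄R̄ = 58.4000 / 11 = 5.3091
LCL = X̄ − 3·M̄R̄/d₂ = 941.1500 − 3 × 5.3091 / 1.128 = 927.0301

927.030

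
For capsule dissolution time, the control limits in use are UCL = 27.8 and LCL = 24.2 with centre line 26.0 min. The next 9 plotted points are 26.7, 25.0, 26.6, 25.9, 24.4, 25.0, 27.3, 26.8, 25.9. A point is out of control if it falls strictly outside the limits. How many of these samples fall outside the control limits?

All 9 points lie within [24.2, 27.8].

0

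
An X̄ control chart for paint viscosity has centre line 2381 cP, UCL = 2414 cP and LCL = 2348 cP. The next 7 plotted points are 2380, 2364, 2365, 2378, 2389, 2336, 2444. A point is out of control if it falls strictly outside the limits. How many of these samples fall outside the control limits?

2

Compare each point to [2348, 2414]: sample 6 = 2336 < LCL; sample 7 = 2444 > UCL.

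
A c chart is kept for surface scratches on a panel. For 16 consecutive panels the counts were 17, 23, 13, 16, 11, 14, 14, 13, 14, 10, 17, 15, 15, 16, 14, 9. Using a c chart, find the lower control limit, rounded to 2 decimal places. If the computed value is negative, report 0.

3.04

c̄ = (17 + 23 + 13 + 16 + 11 + 14 + 14 + 13 + 14 + 10 + 17 + 15 + 15 + 16 + 14 + 9) / 16 = 231 / 16 = 14.4375
LCL = c̄ − 3√c̄ = 14.4375 − 3 × 3.7997 = 3.0385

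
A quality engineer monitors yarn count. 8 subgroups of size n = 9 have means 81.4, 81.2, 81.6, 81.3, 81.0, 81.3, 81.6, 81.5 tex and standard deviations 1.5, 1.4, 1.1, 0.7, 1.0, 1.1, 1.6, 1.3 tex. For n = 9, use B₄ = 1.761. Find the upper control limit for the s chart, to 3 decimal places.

2.135

s̄ = (1.5 + 1.4 + 1.1 + 0.7 + 1.0 + 1.1 + 1.6 + 1.3) / 8 = 1.2125
UCL_s = B₄·s̄ = 1.761 × 1.2125 = 2.1352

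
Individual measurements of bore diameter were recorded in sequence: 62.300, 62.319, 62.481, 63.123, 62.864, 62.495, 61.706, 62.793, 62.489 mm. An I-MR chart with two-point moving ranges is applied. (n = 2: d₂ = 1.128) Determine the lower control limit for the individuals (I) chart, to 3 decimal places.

X̄ = (62.300 + 62.319 + 62.481 + 63.123 + 62.864 + 62.495 + 61.706 + 62.793 + 62.489) / 9 = 62.5078
Moving ranges: 0.019, 0.162, 0.642, 0.259, 0.369, 0.789, 1.087, 0.304; M̄R̄ = 3.6310 / 8 = 0.4539
LCL = X̄ − 3·M̄R̄/d₂ = 62.5078 − 3 × 0.4539 / 1.128 = 61.3007

61.301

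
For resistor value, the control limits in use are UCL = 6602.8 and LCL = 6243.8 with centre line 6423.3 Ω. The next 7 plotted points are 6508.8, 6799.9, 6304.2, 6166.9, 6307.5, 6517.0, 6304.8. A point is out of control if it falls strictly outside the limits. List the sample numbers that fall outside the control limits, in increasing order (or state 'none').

Compare each point to [6243.8, 6602.8]: sample 2 = 6799.9 > UCL; sample 4 = 6166.9 < LCL.

2, 4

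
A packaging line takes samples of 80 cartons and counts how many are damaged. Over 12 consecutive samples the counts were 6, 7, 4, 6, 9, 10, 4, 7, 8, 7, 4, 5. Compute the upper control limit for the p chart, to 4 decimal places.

p̄ = Σdᵢ / (k·n) = 77 / (12 × 80) = 0.08021
UCL = p̄ + 3·√(p̄(1−p̄)/n) = 0.08021 + 3 × √(0.08021×0.91979/80) = 0.08021 + 3 × 0.03037 = 0.17131

0.1713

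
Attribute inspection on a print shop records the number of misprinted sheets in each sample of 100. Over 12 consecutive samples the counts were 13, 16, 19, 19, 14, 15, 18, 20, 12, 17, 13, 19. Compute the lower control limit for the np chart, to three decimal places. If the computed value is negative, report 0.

p̄ = Σdᵢ / (k·n) = 195 / (12 × 100) = 0.16250
LCL = np̄ − 3·√(np̄(1−p̄)) = 16.2500 − 3 × 3.6891 = 5.1827

5.183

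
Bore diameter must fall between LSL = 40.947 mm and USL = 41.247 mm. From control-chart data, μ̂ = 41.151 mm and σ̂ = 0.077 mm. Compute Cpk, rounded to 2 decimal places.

Cpu = (USL − μ̂) / (3σ̂) = (41.247 − 41.151) / (3 × 0.077) = 0.4156; Cpl = (μ̂ − LSL) / (3σ̂) = (41.151 − 40.947) / (3 × 0.077) = 0.8831; Cpk = min(Cpu, Cpl) = 0.4156

0.42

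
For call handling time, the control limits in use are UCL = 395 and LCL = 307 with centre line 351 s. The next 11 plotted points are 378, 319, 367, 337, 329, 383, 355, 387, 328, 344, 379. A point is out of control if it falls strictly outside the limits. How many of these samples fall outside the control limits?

0

All 11 points lie within [307, 395].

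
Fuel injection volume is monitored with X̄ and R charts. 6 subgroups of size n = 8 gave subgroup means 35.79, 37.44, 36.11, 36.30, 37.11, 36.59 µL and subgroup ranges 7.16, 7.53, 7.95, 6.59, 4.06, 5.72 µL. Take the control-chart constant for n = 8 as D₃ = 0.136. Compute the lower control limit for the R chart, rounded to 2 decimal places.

R̄ = (7.16 + 7.53 + 7.95 + 6.59 + 4.06 + 5.72) / 6 = 39.0100 / 6 = 6.5017
LCL_R = D₃·R̄ = 0.136 × 6.5017 = 0.8842

0.88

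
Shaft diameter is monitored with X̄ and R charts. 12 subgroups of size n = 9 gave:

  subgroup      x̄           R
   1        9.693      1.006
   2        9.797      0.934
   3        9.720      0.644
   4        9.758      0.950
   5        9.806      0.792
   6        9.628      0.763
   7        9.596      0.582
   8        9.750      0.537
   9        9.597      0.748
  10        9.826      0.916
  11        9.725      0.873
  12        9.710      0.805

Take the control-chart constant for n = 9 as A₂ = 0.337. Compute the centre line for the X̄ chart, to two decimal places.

9.72

X̄̄ = (9.693 + 9.797 + 9.720 + 9.758 + 9.806 + 9.628 + 9.596 + 9.750 + 9.597 + 9.826 + 9.725 + 9.710) / 12 = 116.6060 / 12 = 9.7172
CL = X̄̄ = 9.7172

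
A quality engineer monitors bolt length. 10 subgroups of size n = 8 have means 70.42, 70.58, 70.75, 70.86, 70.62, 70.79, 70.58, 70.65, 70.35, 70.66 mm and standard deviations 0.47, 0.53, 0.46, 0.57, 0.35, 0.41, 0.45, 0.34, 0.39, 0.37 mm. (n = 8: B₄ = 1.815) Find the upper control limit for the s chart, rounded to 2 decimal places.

0.79

s̄ = (0.47 + 0.53 + 0.46 + 0.57 + 0.35 + 0.41 + 0.45 + 0.34 + 0.39 + 0.37) / 10 = 0.4340
UCL_s = B₄·s̄ = 1.815 × 0.4340 = 0.7877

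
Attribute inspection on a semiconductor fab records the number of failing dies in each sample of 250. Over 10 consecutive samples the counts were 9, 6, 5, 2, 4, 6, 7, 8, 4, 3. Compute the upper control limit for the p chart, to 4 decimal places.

p̄ = Σdᵢ / (k·n) = 54 / (10 × 250) = 0.02160
UCL = p̄ + 3·√(p̄(1−p̄)/n) = 0.02160 + 3 × √(0.02160×0.97840/250) = 0.02160 + 3 × 0.00919 = 0.04918

0.0492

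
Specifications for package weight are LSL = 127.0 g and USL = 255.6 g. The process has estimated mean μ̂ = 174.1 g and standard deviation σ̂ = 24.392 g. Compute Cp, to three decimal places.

Cp = (USL − LSL) / (6σ̂) = (255.6 − 127.0) / (6 × 24.392) = 128.6000 / 146.3520 = 0.8787

0.879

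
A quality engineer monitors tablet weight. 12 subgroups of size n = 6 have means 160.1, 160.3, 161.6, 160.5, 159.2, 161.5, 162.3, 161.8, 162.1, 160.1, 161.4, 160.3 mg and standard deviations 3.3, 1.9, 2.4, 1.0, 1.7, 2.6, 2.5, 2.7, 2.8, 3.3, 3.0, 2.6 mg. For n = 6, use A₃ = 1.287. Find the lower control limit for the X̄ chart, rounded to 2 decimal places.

157.74

X̄̄ = (160.1 + 160.3 + 161.6 + 160.5 + 159.2 + 161.5 + 162.3 + 161.8 + 162.1 + 160.1 + 161.4 + 160.3) / 12 = 160.9333
s̄ = (3.3 + 1.9 + 2.4 + 1.0 + 1.7 + 2.6 + 2.5 + 2.7 + 2.8 + 3.3 + 3.0 + 2.6) / 12 = 2.4833
LCL = X̄̄ − A₃·s̄ = 160.9333 − 1.287 × 2.4833 = 157.7373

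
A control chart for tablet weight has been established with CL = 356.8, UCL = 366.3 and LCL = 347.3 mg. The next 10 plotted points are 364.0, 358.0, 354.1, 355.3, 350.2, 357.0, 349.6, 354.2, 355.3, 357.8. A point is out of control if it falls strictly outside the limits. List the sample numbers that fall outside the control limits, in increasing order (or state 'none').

none

All 10 points lie within [347.3, 366.3].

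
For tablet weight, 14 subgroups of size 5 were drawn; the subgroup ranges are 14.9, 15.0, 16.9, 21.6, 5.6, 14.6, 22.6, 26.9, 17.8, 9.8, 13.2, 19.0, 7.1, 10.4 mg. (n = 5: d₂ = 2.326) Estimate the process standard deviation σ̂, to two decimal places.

6.61

R̄ = (14.9 + 15.0 + 16.9 + 21.6 + 5.6 + 14.6 + 22.6 + 26.9 + 17.8 + 9.8 + 13.2 + 19.0 + 7.1 + 10.4) / 14 = 15.3857
σ̂ = R̄ / d₂ = 15.3857 / 2.326 = 6.6147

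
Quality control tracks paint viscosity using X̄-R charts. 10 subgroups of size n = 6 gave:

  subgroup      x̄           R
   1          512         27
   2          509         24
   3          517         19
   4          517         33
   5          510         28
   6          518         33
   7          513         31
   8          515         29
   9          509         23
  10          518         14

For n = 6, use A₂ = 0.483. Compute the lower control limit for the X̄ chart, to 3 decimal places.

501.194

X̄̄ = (512 + 509 + 517 + 517 + 510 + 518 + 513 + 515 + 509 + 518) / 10 = 5138.0000 / 10 = 513.8000
R̄ = (27 + 24 + 19 + 33 + 28 + 33 + 31 + 29 + 23 + 14) / 10 = 261.0000 / 10 = 26.1000
LCL = X̄̄ − A₂·R̄ = 513.8000 − 0.483 × 26.1000 = 501.1937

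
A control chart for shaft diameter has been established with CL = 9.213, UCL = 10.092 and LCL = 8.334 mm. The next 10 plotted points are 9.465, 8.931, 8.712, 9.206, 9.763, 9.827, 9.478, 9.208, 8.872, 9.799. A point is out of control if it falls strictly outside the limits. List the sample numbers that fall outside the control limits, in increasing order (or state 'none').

All 10 points lie within [8.334, 10.092].

none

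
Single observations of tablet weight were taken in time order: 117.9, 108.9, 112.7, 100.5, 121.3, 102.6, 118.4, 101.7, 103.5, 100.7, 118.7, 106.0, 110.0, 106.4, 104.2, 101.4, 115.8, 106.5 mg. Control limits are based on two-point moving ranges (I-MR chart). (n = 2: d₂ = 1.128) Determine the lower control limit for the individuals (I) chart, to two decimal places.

X̄ = (117.9 + 108.9 + 112.7 + 100.5 + 121.3 + 102.6 + 118.4 + 101.7 + 103.5 + 100.7 + 118.7 + 106.0 + 110.0 + 106.4 + 104.2 + 101.4 + 115.8 + 106.5) / 18 = 108.7333
Moving ranges: 9.0, 3.8, 12.2, 20.8, 18.7, 15.8, 16.7, 1.8, 2.8, 18.0, 12.7, 4.0, 3.6, 2.2, 2.8, 14.4, 9.3; M̄R̄ = 168.6000 / 17 = 9.9176
LCL = X̄ − 3·M̄R̄/d₂ = 108.7333 − 3 × 9.9176 / 1.128 = 82.3566

82.36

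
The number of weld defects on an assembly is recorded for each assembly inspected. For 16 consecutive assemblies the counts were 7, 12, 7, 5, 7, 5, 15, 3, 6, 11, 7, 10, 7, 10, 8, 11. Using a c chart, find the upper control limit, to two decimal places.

c̄ = (7 + 12 + 7 + 5 + 7 + 5 + 15 + 3 + 6 + 11 + 7 + 10 + 7 + 10 + 8 + 11) / 16 = 131 / 16 = 8.1875
UCL = c̄ + 3√c̄ = 8.1875 + 3 × √8.1875 = 8.1875 + 3 × 2.8614 = 16.7716

16.77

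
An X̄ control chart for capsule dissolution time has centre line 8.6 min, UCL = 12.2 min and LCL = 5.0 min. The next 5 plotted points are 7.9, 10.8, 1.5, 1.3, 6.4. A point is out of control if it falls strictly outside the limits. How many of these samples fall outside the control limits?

2

Compare each point to [5.0, 12.2]: sample 3 = 1.5 < LCL; sample 4 = 1.3 < LCL.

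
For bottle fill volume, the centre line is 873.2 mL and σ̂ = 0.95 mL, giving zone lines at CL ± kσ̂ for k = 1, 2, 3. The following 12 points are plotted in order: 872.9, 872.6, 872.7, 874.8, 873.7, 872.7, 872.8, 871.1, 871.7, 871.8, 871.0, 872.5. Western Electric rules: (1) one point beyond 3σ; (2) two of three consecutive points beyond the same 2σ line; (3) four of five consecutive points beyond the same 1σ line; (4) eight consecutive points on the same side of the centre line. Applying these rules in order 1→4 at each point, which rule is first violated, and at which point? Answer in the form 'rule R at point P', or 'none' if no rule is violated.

Zone of each point (C = within 1σ̂, B = 1σ̂–2σ̂, A = 2σ̂–3σ̂, * = beyond 3σ̂; sign = side of CL): 1:-C, 2:-C, 3:-C, 4:+B, 5:+C, 6:-C, 7:-C, 8:-A, 9:-B, 10:-B, 11:-A, 12:-C
Rule 3 (four of five consecutive points beyond the same 1σ limit) is satisfied at point 11.

rule 3 at point 11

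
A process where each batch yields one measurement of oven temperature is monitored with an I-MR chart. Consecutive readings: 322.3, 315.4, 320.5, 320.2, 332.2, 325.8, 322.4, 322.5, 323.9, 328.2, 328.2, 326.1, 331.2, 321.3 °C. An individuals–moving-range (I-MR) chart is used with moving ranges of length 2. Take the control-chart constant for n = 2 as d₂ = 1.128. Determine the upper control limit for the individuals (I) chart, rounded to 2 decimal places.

335.96

X̄ = (322.3 + 315.4 + 320.5 + 320.2 + 332.2 + 325.8 + 322.4 + 322.5 + 323.9 + 328.2 + 328.2 + 326.1 + 331.2 + 321.3) / 14 = 324.3000
Moving ranges: 6.9, 5.1, 0.3, 12.0, 6.4, 3.4, 0.1, 1.4, 4.3, 0.0, 2.1, 5.1, 9.9; M̄R̄ = 57.0000 / 13 = 4.3846
UCL = X̄ + 3·M̄R̄/d₂ = 324.3000 + 3 × 4.3846 / 1.128 = 335.9612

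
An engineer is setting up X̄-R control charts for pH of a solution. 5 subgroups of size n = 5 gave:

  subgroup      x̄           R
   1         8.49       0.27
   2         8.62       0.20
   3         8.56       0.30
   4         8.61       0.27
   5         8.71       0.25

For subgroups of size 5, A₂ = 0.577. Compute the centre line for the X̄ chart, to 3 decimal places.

8.598

X̄̄ = (8.49 + 8.62 + 8.56 + 8.61 + 8.71) / 5 = 42.9900 / 5 = 8.5980
CL = X̄̄ = 8.5980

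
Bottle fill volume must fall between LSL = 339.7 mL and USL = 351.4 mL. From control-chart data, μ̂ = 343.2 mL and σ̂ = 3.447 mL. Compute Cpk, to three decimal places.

Cpu = (USL − μ̂) / (3σ̂) = (351.4 − 343.2) / (3 × 3.447) = 0.7930; Cpl = (μ̂ − LSL) / (3σ̂) = (343.2 − 339.7) / (3 × 3.447) = 0.3385; Cpk = min(Cpu, Cpl) = 0.3385

0.338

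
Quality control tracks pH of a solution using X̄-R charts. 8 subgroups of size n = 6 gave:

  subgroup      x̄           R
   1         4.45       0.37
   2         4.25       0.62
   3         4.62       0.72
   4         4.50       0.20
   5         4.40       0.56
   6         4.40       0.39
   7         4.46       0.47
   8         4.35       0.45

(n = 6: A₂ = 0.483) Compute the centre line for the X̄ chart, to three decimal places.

X̄̄ = (4.45 + 4.25 + 4.62 + 4.50 + 4.40 + 4.40 + 4.46 + 4.35) / 8 = 35.4300 / 8 = 4.4287
CL = X̄̄ = 4.4287

4.429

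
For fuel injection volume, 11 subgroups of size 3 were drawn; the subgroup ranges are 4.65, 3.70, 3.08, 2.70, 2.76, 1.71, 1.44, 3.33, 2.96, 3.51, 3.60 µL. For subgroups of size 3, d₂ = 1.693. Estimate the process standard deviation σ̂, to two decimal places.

R̄ = (4.65 + 3.70 + 3.08 + 2.70 + 2.76 + 1.71 + 1.44 + 3.33 + 2.96 + 3.51 + 3.60) / 11 = 3.0400
σ̂ = R̄ / d₂ = 3.0400 / 1.693 = 1.7956

1.80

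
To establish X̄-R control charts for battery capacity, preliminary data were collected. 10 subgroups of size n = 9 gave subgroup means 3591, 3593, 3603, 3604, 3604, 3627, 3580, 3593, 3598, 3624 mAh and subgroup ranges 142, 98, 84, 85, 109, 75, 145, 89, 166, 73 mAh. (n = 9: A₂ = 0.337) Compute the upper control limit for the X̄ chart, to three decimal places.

X̄̄ = (3591 + 3593 + 3603 + 3604 + 3604 + 3627 + 3580 + 3593 + 3598 + 3624) / 10 = 36017.0000 / 10 = 3601.7000
R̄ = (142 + 98 + 84 + 85 + 109 + 75 + 145 + 89 + 166 + 73) / 10 = 1066.0000 / 10 = 106.6000
UCL = X̄̄ + A₂·R̄ = 3601.7000 + 0.337 × 106.6000 = 3637.6242

3637.624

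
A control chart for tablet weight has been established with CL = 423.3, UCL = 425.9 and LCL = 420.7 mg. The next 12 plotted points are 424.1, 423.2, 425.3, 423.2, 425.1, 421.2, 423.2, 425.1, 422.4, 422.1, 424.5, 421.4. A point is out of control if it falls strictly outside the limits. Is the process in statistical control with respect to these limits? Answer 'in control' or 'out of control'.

in control

All 12 points lie within [420.7, 425.9].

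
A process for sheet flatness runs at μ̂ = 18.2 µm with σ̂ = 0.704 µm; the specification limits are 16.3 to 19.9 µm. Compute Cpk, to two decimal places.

Cpu = (USL − μ̂) / (3σ̂) = (19.9 − 18.2) / (3 × 0.704) = 0.8049; Cpl = (μ̂ − LSL) / (3σ̂) = (18.2 − 16.3) / (3 × 0.704) = 0.8996; Cpk = min(Cpu, Cpl) = 0.8049

0.80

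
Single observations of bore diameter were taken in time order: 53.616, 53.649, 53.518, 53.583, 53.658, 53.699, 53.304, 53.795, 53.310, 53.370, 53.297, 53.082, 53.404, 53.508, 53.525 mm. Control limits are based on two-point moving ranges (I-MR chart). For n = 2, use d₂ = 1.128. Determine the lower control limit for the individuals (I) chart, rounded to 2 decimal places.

53.01

X̄ = (53.616 + 53.649 + 53.518 + 53.583 + 53.658 + 53.699 + 53.304 + 53.795 + 53.310 + 53.370 + 53.297 + 53.082 + 53.404 + 53.508 + 53.525) / 15 = 53.4879
Moving ranges: 0.033, 0.131, 0.065, 0.075, 0.041, 0.395, 0.491, 0.485, 0.060, 0.073, 0.215, 0.322, 0.104, 0.017; M̄R̄ = 2.5070 / 14 = 0.1791
LCL = X̄ − 3·M̄R̄/d₂ = 53.4879 − 3 × 0.1791 / 1.128 = 53.0116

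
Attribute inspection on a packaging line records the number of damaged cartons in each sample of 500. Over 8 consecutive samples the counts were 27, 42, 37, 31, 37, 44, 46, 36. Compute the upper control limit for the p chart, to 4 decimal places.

0.1103

p̄ = Σdᵢ / (k·n) = 300 / (8 × 500) = 0.07500
UCL = p̄ + 3·√(p̄(1−p̄)/n) = 0.07500 + 3 × √(0.07500×0.92500/500) = 0.07500 + 3 × 0.01178 = 0.11034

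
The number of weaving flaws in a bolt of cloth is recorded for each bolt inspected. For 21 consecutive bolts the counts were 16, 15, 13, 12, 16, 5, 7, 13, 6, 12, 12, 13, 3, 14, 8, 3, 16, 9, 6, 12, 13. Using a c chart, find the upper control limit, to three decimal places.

20.465

c̄ = (16 + 15 + 13 + 12 + 16 + 5 + 7 + 13 + 6 + 12 + 12 + 13 + 3 + 14 + 8 + 3 + 16 + 9 + 6 + 12 + 13) / 21 = 224 / 21 = 10.6667
UCL = c̄ + 3√c̄ = 10.6667 + 3 × √10.6667 = 10.6667 + 3 × 3.2660 = 20.4646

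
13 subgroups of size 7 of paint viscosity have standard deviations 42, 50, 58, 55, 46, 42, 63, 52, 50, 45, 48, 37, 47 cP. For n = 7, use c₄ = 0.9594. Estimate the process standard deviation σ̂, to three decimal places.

s̄ = (42 + 50 + 58 + 55 + 46 + 42 + 63 + 52 + 50 + 45 + 48 + 37 + 47) / 13 = 48.8462
σ̂ = s̄ / c₄ = 48.8462 / 0.9594 = 50.9132

50.913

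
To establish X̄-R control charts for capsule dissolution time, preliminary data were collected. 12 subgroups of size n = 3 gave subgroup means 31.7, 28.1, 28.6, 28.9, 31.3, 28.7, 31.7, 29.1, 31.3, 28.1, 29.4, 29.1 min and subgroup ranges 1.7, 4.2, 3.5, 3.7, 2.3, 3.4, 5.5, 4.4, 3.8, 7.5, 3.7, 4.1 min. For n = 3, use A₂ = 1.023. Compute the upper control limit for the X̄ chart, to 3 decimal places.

33.742

X̄̄ = (31.7 + 28.1 + 28.6 + 28.9 + 31.3 + 28.7 + 31.7 + 29.1 + 31.3 + 28.1 + 29.4 + 29.1) / 12 = 356.0000 / 12 = 29.6667
R̄ = (1.7 + 4.2 + 3.5 + 3.7 + 2.3 + 3.4 + 5.5 + 4.4 + 3.8 + 7.5 + 3.7 + 4.1) / 12 = 47.8000 / 12 = 3.9833
UCL = X̄̄ + A₂·R̄ = 29.6667 + 1.023 × 3.9833 = 33.7416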